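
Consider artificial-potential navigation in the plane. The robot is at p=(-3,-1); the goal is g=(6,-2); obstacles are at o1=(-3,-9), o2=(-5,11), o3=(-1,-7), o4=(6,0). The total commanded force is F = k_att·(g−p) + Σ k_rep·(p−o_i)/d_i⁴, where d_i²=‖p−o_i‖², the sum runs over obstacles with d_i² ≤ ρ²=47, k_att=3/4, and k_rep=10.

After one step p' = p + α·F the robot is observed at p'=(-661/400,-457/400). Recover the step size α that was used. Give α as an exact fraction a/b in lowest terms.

α = 1/5

F_att = 3/4·(g−p) = 3/4·(9,-1) = (6.7500,-0.7500)
o1: d²=64 > ρ²=47 → inactive
o2: d²=148 > ρ²=47 → inactive
o3: d²=40 ≤ ρ²=47; F_rep = 10·(-2,6)/40² = (-0.0125,0.0375)
o4: d²=82 > ρ²=47 → inactive
F = F_att + ΣF_rep = (6.7375,-0.7125)
Δp = p'−p = (1.3475,-0.1425); α = Δx/Fx = (539/400) / (539/80) = 1/5
check: Δy/Fy = (-57/400) / (-57/80) = 1/5 ✓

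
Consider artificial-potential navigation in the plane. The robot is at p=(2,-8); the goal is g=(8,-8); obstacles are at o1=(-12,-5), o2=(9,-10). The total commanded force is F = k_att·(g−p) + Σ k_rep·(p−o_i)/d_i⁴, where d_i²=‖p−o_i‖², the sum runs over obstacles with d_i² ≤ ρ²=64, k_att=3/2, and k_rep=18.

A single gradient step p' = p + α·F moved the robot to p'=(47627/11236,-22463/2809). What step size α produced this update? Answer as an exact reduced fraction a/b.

F_att = 3/2·(g−p) = 3/2·(6,0) = (9.0000,0.0000)
o1: d²=205 > ρ²=64 → inactive
o2: d²=53 ≤ ρ²=64; F_rep = 18·(-7,2)/53² = (-0.0449,0.0128)
F = F_att + ΣF_rep = (8.9551,0.0128)
Δp = p'−p = (2.2388,0.0032); α = Δx/Fx = (25155/11236) / (25155/2809) = 1/4
check: Δy/Fy = (9/2809) / (36/2809) = 1/4 ✓

α = 1/4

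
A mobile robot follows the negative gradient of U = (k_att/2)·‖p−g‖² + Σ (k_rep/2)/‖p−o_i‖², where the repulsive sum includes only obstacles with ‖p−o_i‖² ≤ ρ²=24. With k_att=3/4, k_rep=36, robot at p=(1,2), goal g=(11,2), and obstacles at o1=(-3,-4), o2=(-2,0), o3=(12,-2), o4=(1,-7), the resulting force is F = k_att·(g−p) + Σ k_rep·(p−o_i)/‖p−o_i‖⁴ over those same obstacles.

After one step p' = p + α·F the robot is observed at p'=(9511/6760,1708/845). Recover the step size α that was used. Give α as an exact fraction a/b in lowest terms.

α = 1/20

F_att = 3/4·(g−p) = 3/4·(10,0) = (7.5000,0.0000)
o1: d²=52 > ρ²=24 → inactive
o2: d²=13 ≤ ρ²=24; F_rep = 36·(3,2)/13² = (0.6391,0.4260)
o3: d²=137 > ρ²=24 → inactive
o4: d²=81 > ρ²=24 → inactive
F = F_att + ΣF_rep = (8.1391,0.4260)
Δp = p'−p = (0.4070,0.0213); α = Δx/Fx = (2751/6760) / (2751/338) = 1/20
check: Δy/Fy = (18/845) / (72/169) = 1/20 ✓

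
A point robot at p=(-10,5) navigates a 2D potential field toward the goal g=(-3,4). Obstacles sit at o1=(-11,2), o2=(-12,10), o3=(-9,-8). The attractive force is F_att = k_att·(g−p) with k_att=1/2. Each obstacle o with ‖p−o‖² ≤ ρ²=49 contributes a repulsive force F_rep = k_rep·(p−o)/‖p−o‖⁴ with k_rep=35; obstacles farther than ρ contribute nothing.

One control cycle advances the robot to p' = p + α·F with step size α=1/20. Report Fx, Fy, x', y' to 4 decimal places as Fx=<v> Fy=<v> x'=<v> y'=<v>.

Fx=3.9332 Fy=0.3419 x'=-9.8033 y'=5.0171

F_att = 1/2·(g−p) = 1/2·(7,-1) = (3.5000,-0.5000)
o1: d²=10 ≤ ρ²=49; F_rep = 35·(1,3)/10² = (0.3500,1.0500)
o2: d²=29 ≤ ρ²=49; F_rep = 35·(2,-5)/29² = (0.0832,-0.2081)
o3: d²=170 > ρ²=49 → inactive
F = F_att + ΣF_rep = (3.9332,0.3419)
p' = p + 1/20·F = (-9.8033,5.0171)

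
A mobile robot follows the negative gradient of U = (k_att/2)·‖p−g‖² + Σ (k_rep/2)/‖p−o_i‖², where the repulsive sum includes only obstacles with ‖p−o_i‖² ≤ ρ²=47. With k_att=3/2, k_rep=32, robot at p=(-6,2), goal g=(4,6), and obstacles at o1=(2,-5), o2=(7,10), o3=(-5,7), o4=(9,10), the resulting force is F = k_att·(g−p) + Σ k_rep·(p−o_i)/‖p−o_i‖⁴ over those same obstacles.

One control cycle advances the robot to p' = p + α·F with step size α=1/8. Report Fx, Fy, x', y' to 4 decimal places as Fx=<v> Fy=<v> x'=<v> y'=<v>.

F_att = 3/2·(g−p) = 3/2·(10,4) = (15.0000,6.0000)
o1: d²=113 > ρ²=47 → inactive
o2: d²=233 > ρ²=47 → inactive
o3: d²=26 ≤ ρ²=47; F_rep = 32·(-1,-5)/26² = (-0.0473,-0.2367)
o4: d²=289 > ρ²=47 → inactive
F = F_att + ΣF_rep = (14.9527,5.7633)
p' = p + 1/8·F = (-4.1309,2.7204)

Fx=14.9527 Fy=5.7633 x'=-4.1309 y'=2.7204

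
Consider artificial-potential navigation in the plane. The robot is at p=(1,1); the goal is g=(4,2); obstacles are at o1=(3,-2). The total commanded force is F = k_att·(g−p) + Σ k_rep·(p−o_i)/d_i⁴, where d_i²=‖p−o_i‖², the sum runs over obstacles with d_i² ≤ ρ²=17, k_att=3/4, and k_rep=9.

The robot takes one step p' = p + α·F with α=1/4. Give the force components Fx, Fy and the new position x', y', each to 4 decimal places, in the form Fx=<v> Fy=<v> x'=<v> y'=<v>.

Fx=2.1435 Fy=0.9098 x'=1.5359 y'=1.2274

F_att = 3/4·(g−p) = 3/4·(3,1) = (2.2500,0.7500)
o1: d²=13 ≤ ρ²=17; F_rep = 9·(-2,3)/13² = (-0.1065,0.1598)
F = F_att + ΣF_rep = (2.1435,0.9098)
p' = p + 1/4·F = (1.5359,1.2274)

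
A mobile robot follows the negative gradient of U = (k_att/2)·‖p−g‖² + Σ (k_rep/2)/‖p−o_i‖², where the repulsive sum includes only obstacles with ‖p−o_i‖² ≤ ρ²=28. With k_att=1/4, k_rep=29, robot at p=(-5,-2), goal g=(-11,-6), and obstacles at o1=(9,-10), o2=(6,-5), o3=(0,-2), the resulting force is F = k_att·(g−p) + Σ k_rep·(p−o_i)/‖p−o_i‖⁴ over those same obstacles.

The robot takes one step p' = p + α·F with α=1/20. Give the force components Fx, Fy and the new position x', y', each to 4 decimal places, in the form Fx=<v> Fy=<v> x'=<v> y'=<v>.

F_att = 1/4·(g−p) = 1/4·(-6,-4) = (-1.5000,-1.0000)
o1: d²=260 > ρ²=28 → inactive
o2: d²=130 > ρ²=28 → inactive
o3: d²=25 ≤ ρ²=28; F_rep = 29·(-5,0)/25² = (-0.2320,0.0000)
F = F_att + ΣF_rep = (-1.7320,-1.0000)
p' = p + 1/20·F = (-5.0866,-2.0500)

Fx=-1.7320 Fy=-1.0000 x'=-5.0866 y'=-2.0500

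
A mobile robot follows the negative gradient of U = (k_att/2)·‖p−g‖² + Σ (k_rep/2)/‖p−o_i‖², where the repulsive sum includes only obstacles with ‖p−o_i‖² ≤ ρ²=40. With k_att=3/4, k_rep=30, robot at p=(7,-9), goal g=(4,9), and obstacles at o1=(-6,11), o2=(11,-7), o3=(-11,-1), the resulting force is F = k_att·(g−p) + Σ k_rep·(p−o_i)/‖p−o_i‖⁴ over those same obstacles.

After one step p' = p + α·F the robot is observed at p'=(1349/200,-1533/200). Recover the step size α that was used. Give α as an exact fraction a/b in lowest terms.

α = 1/10

F_att = 3/4·(g−p) = 3/4·(-3,18) = (-2.2500,13.5000)
o1: d²=569 > ρ²=40 → inactive
o2: d²=20 ≤ ρ²=40; F_rep = 30·(-4,-2)/20² = (-0.3000,-0.1500)
o3: d²=388 > ρ²=40 → inactive
F = F_att + ΣF_rep = (-2.5500,13.3500)
Δp = p'−p = (-0.2550,1.3350); α = Δx/Fx = (-51/200) / (-51/20) = 1/10
check: Δy/Fy = (267/200) / (267/20) = 1/10 ✓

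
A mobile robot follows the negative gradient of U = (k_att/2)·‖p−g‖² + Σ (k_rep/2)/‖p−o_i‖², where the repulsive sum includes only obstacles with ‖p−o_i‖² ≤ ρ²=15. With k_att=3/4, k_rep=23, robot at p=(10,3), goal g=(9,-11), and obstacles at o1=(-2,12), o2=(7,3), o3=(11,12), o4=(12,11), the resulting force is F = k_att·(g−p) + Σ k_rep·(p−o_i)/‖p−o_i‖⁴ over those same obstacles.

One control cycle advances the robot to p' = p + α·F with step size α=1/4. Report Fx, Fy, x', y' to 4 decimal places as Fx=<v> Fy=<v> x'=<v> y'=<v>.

Fx=0.1019 Fy=-10.5000 x'=10.0255 y'=0.3750

F_att = 3/4·(g−p) = 3/4·(-1,-14) = (-0.7500,-10.5000)
o1: d²=225 > ρ²=15 → inactive
o2: d²=9 ≤ ρ²=15; F_rep = 23·(3,0)/9² = (0.8519,0.0000)
o3: d²=82 > ρ²=15 → inactive
o4: d²=68 > ρ²=15 → inactive
F = F_att + ΣF_rep = (0.1019,-10.5000)
p' = p + 1/4·F = (10.0255,0.3750)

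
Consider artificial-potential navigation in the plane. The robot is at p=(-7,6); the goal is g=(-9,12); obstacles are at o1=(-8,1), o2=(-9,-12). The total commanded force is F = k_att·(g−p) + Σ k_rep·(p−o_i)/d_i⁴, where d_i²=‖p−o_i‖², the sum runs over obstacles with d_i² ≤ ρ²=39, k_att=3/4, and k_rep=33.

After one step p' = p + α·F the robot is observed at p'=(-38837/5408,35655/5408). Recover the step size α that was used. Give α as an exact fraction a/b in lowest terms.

F_att = 3/4·(g−p) = 3/4·(-2,6) = (-1.5000,4.5000)
o1: d²=26 ≤ ρ²=39; F_rep = 33·(1,5)/26² = (0.0488,0.2441)
o2: d²=328 > ρ²=39 → inactive
F = F_att + ΣF_rep = (-1.4512,4.7441)
Δp = p'−p = (-0.1814,0.5930); α = Δx/Fx = (-981/5408) / (-981/676) = 1/8
check: Δy/Fy = (3207/5408) / (3207/676) = 1/8 ✓

α = 1/8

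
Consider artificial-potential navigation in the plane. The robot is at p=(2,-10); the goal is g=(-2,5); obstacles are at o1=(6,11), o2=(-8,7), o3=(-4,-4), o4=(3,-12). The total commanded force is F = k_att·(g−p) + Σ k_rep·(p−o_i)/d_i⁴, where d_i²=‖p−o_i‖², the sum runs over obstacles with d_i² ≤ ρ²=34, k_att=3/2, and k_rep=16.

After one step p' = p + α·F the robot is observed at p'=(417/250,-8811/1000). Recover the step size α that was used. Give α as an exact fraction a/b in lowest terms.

F_att = 3/2·(g−p) = 3/2·(-4,15) = (-6.0000,22.5000)
o1: d²=457 > ρ²=34 → inactive
o2: d²=389 > ρ²=34 → inactive
o3: d²=72 > ρ²=34 → inactive
o4: d²=5 ≤ ρ²=34; F_rep = 16·(-1,2)/5² = (-0.6400,1.2800)
F = F_att + ΣF_rep = (-6.6400,23.7800)
Δp = p'−p = (-0.3320,1.1890); α = Δx/Fx = (-83/250) / (-166/25) = 1/20
check: Δy/Fy = (1189/1000) / (1189/50) = 1/20 ✓

α = 1/20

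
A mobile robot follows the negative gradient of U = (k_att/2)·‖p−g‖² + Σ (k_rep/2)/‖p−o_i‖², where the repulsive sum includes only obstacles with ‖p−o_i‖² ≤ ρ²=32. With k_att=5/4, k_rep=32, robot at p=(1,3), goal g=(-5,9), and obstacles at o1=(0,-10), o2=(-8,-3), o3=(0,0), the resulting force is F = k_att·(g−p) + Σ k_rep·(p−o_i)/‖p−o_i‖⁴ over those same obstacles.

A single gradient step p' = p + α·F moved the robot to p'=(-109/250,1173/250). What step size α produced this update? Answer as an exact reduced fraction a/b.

F_att = 5/4·(g−p) = 5/4·(-6,6) = (-7.5000,7.5000)
o1: d²=170 > ρ²=32 → inactive
o2: d²=117 > ρ²=32 → inactive
o3: d²=10 ≤ ρ²=32; F_rep = 32·(1,3)/10² = (0.3200,0.9600)
F = F_att + ΣF_rep = (-7.1800,8.4600)
Δp = p'−p = (-1.4360,1.6920); α = Δx/Fx = (-359/250) / (-359/50) = 1/5
check: Δy/Fy = (423/250) / (423/50) = 1/5 ✓

α = 1/5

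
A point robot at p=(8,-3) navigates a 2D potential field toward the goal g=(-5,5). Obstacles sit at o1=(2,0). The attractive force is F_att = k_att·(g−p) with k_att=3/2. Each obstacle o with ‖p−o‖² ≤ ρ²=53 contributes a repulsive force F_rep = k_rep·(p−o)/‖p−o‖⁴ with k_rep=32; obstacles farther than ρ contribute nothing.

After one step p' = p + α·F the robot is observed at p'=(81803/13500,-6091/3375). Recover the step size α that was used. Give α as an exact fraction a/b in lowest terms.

F_att = 3/2·(g−p) = 3/2·(-13,8) = (-19.5000,12.0000)
o1: d²=45 ≤ ρ²=53; F_rep = 32·(6,-3)/45² = (0.0948,-0.0474)
F = F_att + ΣF_rep = (-19.4052,11.9526)
Δp = p'−p = (-1.9405,1.1953); α = Δx/Fx = (-26197/13500) / (-26197/1350) = 1/10
check: Δy/Fy = (4034/3375) / (8068/675) = 1/10 ✓

α = 1/10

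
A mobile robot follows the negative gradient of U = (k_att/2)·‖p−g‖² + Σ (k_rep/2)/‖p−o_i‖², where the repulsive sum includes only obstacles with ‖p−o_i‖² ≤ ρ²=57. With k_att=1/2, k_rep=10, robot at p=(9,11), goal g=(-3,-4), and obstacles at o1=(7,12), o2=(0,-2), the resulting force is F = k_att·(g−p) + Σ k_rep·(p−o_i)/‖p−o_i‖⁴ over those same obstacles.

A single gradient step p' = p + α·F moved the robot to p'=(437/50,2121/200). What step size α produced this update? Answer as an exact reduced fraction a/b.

α = 1/20

F_att = 1/2·(g−p) = 1/2·(-12,-15) = (-6.0000,-7.5000)
o1: d²=5 ≤ ρ²=57; F_rep = 10·(2,-1)/5² = (0.8000,-0.4000)
o2: d²=250 > ρ²=57 → inactive
F = F_att + ΣF_rep = (-5.2000,-7.9000)
Δp = p'−p = (-0.2600,-0.3950); α = Δx/Fx = (-13/50) / (-26/5) = 1/20
check: Δy/Fy = (-79/200) / (-79/10) = 1/20 ✓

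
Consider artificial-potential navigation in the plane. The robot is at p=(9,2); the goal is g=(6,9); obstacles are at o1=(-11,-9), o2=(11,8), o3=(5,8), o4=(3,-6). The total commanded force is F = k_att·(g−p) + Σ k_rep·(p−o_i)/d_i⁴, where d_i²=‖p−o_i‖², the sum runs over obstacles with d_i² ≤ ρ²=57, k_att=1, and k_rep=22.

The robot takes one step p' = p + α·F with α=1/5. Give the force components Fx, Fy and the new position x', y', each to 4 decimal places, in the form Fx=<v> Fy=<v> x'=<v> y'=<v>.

Fx=-2.9950 Fy=6.8687 x'=8.4010 y'=3.3737

F_att = 1·(g−p) = 1·(-3,7) = (-3.0000,7.0000)
o1: d²=521 > ρ²=57 → inactive
o2: d²=40 ≤ ρ²=57; F_rep = 22·(-2,-6)/40² = (-0.0275,-0.0825)
o3: d²=52 ≤ ρ²=57; F_rep = 22·(4,-6)/52² = (0.0325,-0.0488)
o4: d²=100 > ρ²=57 → inactive
F = F_att + ΣF_rep = (-2.9950,6.8687)
p' = p + 1/5·F = (8.4010,3.3737)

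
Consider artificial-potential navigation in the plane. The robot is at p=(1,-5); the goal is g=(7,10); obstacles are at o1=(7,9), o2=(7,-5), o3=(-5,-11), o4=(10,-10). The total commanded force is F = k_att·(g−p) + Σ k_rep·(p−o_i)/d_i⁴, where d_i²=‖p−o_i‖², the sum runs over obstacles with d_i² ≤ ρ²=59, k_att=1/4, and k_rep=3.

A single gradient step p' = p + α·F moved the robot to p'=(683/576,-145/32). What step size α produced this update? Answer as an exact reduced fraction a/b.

α = 1/8

F_att = 1/4·(g−p) = 1/4·(6,15) = (1.5000,3.7500)
o1: d²=232 > ρ²=59 → inactive
o2: d²=36 ≤ ρ²=59; F_rep = 3·(-6,0)/36² = (-0.0139,0.0000)
o3: d²=72 > ρ²=59 → inactive
o4: d²=106 > ρ²=59 → inactive
F = F_att + ΣF_rep = (1.4861,3.7500)
Δp = p'−p = (0.1858,0.4688); α = Δx/Fx = (107/576) / (107/72) = 1/8
check: Δy/Fy = (15/32) / (15/4) = 1/8 ✓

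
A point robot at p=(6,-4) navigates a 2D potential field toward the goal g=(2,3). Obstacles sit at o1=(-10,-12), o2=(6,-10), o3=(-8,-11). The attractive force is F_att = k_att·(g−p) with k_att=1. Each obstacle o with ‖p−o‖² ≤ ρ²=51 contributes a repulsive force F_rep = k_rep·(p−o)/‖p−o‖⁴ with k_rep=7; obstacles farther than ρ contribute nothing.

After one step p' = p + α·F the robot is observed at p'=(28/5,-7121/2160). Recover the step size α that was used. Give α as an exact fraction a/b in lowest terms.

α = 1/10

F_att = 1·(g−p) = 1·(-4,7) = (-4.0000,7.0000)
o1: d²=320 > ρ²=51 → inactive
o2: d²=36 ≤ ρ²=51; F_rep = 7·(0,6)/36² = (0.0000,0.0324)
o3: d²=245 > ρ²=51 → inactive
F = F_att + ΣF_rep = (-4.0000,7.0324)
Δp = p'−p = (-0.4000,0.7032); α = Δx/Fx = (-2/5) / (-4) = 1/10
check: Δy/Fy = (1519/2160) / (1519/216) = 1/10 ✓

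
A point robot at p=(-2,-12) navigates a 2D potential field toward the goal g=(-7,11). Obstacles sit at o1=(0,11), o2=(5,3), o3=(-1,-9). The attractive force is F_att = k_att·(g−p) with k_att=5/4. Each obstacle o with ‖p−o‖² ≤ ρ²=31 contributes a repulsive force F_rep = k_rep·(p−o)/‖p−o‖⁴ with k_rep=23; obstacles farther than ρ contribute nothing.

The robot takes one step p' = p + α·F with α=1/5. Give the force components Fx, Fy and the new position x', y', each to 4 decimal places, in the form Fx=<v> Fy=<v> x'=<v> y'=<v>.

F_att = 5/4·(g−p) = 5/4·(-5,23) = (-6.2500,28.7500)
o1: d²=533 > ρ²=31 → inactive
o2: d²=274 > ρ²=31 → inactive
o3: d²=10 ≤ ρ²=31; F_rep = 23·(-1,-3)/10² = (-0.2300,-0.6900)
F = F_att + ΣF_rep = (-6.4800,28.0600)
p' = p + 1/5·F = (-3.2960,-6.3880)

Fx=-6.4800 Fy=28.0600 x'=-3.2960 y'=-6.3880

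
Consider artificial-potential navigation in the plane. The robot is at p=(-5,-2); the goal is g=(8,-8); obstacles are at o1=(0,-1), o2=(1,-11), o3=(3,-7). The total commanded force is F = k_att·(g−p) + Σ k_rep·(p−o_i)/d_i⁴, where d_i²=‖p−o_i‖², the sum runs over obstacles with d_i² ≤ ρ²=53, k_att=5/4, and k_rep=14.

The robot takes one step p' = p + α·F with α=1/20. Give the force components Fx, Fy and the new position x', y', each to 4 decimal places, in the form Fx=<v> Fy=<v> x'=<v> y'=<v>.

F_att = 5/4·(g−p) = 5/4·(13,-6) = (16.2500,-7.5000)
o1: d²=26 ≤ ρ²=53; F_rep = 14·(-5,-1)/26² = (-0.1036,-0.0207)
o2: d²=117 > ρ²=53 → inactive
o3: d²=89 > ρ²=53 → inactive
F = F_att + ΣF_rep = (16.1464,-7.5207)
p' = p + 1/20·F = (-4.1927,-2.3760)

Fx=16.1464 Fy=-7.5207 x'=-4.1927 y'=-2.3760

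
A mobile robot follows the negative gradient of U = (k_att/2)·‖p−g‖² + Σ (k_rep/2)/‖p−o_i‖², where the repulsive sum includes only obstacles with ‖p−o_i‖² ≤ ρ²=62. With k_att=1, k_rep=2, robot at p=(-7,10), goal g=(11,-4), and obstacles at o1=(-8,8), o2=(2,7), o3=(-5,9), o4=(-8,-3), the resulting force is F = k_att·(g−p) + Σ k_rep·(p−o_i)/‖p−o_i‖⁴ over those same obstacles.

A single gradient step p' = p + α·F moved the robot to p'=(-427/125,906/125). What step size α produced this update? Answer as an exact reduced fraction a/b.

F_att = 1·(g−p) = 1·(18,-14) = (18.0000,-14.0000)
o1: d²=5 ≤ ρ²=62; F_rep = 2·(1,2)/5² = (0.0800,0.1600)
o2: d²=90 > ρ²=62 → inactive
o3: d²=5 ≤ ρ²=62; F_rep = 2·(-2,1)/5² = (-0.1600,0.0800)
o4: d²=170 > ρ²=62 → inactive
F = F_att + ΣF_rep = (17.9200,-13.7600)
Δp = p'−p = (3.5840,-2.7520); α = Δx/Fx = (448/125) / (448/25) = 1/5
check: Δy/Fy = (-344/125) / (-344/25) = 1/5 ✓

α = 1/5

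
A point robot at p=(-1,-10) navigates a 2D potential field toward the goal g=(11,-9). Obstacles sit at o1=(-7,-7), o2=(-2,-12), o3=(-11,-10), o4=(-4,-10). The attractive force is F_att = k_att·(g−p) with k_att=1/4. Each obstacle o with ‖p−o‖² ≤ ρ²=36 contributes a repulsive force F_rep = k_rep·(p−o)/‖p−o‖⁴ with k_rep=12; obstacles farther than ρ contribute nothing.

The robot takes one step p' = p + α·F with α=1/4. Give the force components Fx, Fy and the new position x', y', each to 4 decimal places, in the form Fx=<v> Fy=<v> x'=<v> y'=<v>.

Fx=3.9244 Fy=1.2100 x'=-0.0189 y'=-9.6975

F_att = 1/4·(g−p) = 1/4·(12,1) = (3.0000,0.2500)
o1: d²=45 > ρ²=36 → inactive
o2: d²=5 ≤ ρ²=36; F_rep = 12·(1,2)/5² = (0.4800,0.9600)
o3: d²=100 > ρ²=36 → inactive
o4: d²=9 ≤ ρ²=36; F_rep = 12·(3,0)/9² = (0.4444,0.0000)
F = F_att + ΣF_rep = (3.9244,1.2100)
p' = p + 1/4·F = (-0.0189,-9.6975)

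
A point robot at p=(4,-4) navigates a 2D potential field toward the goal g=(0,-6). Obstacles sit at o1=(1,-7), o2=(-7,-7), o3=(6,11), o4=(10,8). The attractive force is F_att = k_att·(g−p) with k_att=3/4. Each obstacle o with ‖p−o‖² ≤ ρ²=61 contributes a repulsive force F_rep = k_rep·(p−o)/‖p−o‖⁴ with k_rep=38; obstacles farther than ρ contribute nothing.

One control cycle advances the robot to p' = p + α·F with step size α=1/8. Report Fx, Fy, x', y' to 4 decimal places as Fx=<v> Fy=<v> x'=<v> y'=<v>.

Fx=-2.6481 Fy=-1.1481 x'=3.6690 y'=-4.1435

F_att = 3/4·(g−p) = 3/4·(-4,-2) = (-3.0000,-1.5000)
o1: d²=18 ≤ ρ²=61; F_rep = 38·(3,3)/18² = (0.3519,0.3519)
o2: d²=130 > ρ²=61 → inactive
o3: d²=229 > ρ²=61 → inactive
o4: d²=180 > ρ²=61 → inactive
F = F_att + ΣF_rep = (-2.6481,-1.1481)
p' = p + 1/8·F = (3.6690,-4.1435)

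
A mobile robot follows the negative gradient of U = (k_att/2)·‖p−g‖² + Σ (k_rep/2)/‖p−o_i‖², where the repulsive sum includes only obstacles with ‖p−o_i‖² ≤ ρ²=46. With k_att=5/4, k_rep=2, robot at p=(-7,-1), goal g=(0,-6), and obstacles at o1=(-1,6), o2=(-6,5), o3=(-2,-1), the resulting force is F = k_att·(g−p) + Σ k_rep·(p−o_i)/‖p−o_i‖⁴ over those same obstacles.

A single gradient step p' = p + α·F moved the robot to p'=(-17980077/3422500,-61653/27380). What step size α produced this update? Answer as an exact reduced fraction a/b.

F_att = 5/4·(g−p) = 5/4·(7,-5) = (8.7500,-6.2500)
o1: d²=85 > ρ²=46 → inactive
o2: d²=37 ≤ ρ²=46; F_rep = 2·(-1,-6)/37² = (-0.0015,-0.0088)
o3: d²=25 ≤ ρ²=46; F_rep = 2·(-5,0)/25² = (-0.0160,0.0000)
F = F_att + ΣF_rep = (8.7325,-6.2588)
Δp = p'−p = (1.7465,-1.2518); α = Δx/Fx = (5977423/3422500) / (5977423/684500) = 1/5
check: Δy/Fy = (-34273/27380) / (-34273/5476) = 1/5 ✓

α = 1/5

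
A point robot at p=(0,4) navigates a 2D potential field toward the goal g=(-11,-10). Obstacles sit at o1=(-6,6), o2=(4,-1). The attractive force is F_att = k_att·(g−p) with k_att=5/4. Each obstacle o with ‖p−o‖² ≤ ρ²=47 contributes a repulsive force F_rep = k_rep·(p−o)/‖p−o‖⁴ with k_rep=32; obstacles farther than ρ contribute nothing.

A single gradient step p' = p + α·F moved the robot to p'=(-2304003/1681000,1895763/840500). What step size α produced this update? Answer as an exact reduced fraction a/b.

F_att = 5/4·(g−p) = 5/4·(-11,-14) = (-13.7500,-17.5000)
o1: d²=40 ≤ ρ²=47; F_rep = 32·(6,-2)/40² = (0.1200,-0.0400)
o2: d²=41 ≤ ρ²=47; F_rep = 32·(-4,5)/41² = (-0.0761,0.0952)
F = F_att + ΣF_rep = (-13.7061,-17.4448)
Δp = p'−p = (-1.3706,-1.7445); α = Δx/Fx = (-2304003/1681000) / (-2304003/168100) = 1/10
check: Δy/Fy = (-1466237/840500) / (-1466237/84050) = 1/10 ✓

α = 1/10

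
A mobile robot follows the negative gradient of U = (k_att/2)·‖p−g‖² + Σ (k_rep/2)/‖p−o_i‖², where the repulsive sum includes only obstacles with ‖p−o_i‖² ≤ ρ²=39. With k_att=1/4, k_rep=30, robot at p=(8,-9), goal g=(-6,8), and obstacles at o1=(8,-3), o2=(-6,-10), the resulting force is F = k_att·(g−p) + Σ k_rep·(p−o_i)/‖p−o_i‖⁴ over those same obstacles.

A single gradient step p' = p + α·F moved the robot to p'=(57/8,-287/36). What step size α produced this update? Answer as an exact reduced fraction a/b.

α = 1/4

F_att = 1/4·(g−p) = 1/4·(-14,17) = (-3.5000,4.2500)
o1: d²=36 ≤ ρ²=39; F_rep = 30·(0,-6)/36² = (0.0000,-0.1389)
o2: d²=197 > ρ²=39 → inactive
F = F_att + ΣF_rep = (-3.5000,4.1111)
Δp = p'−p = (-0.8750,1.0278); α = Δx/Fx = (-7/8) / (-7/2) = 1/4
check: Δy/Fy = (37/36) / (37/9) = 1/4 ✓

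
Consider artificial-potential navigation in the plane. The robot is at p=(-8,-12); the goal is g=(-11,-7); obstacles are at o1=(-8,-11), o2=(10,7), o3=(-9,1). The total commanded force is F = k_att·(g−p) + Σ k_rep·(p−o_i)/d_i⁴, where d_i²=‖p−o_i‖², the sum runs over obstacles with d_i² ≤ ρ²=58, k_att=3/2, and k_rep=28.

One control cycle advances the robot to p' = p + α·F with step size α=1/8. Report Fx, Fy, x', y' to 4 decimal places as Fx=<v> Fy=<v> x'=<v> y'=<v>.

Fx=-4.5000 Fy=-20.5000 x'=-8.5625 y'=-14.5625

F_att = 3/2·(g−p) = 3/2·(-3,5) = (-4.5000,7.5000)
o1: d²=1 ≤ ρ²=58; F_rep = 28·(0,-1)/1² = (0.0000,-28.0000)
o2: d²=685 > ρ²=58 → inactive
o3: d²=170 > ρ²=58 → inactive
F = F_att + ΣF_rep = (-4.5000,-20.5000)
p' = p + 1/8·F = (-8.5625,-14.5625)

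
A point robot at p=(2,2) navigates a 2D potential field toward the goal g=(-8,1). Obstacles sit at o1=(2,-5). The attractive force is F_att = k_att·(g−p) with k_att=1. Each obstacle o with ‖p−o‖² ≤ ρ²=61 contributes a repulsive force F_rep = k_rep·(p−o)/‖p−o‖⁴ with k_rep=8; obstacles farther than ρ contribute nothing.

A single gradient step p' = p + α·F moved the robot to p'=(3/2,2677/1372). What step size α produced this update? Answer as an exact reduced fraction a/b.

α = 1/20

F_att = 1·(g−p) = 1·(-10,-1) = (-10.0000,-1.0000)
o1: d²=49 ≤ ρ²=61; F_rep = 8·(0,7)/49² = (0.0000,0.0233)
F = F_att + ΣF_rep = (-10.0000,-0.9767)
Δp = p'−p = (-0.5000,-0.0488); α = Δx/Fx = (-1/2) / (-10) = 1/20
check: Δy/Fy = (-67/1372) / (-335/343) = 1/20 ✓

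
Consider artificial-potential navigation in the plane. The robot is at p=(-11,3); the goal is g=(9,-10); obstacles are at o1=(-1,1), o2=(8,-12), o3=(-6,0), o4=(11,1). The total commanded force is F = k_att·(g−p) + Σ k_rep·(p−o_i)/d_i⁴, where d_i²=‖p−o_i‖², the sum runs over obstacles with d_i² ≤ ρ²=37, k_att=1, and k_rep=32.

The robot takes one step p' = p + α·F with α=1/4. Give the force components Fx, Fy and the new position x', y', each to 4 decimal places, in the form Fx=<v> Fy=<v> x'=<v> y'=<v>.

Fx=19.8616 Fy=-12.9170 x'=-6.0346 y'=-0.2292

F_att = 1·(g−p) = 1·(20,-13) = (20.0000,-13.0000)
o1: d²=104 > ρ²=37 → inactive
o2: d²=586 > ρ²=37 → inactive
o3: d²=34 ≤ ρ²=37; F_rep = 32·(-5,3)/34² = (-0.1384,0.0830)
o4: d²=488 > ρ²=37 → inactive
F = F_att + ΣF_rep = (19.8616,-12.9170)
p' = p + 1/4·F = (-6.0346,-0.2292)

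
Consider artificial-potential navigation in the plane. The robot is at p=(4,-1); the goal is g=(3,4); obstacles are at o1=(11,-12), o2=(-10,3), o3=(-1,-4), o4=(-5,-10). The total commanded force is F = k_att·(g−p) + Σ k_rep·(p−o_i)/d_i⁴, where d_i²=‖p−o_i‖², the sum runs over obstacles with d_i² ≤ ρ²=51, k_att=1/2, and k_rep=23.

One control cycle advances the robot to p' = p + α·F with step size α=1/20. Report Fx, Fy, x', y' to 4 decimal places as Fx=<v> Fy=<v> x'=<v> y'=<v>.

Fx=-0.4005 Fy=2.5597 x'=3.9800 y'=-0.8720

F_att = 1/2·(g−p) = 1/2·(-1,5) = (-0.5000,2.5000)
o1: d²=170 > ρ²=51 → inactive
o2: d²=212 > ρ²=51 → inactive
o3: d²=34 ≤ ρ²=51; F_rep = 23·(5,3)/34² = (0.0995,0.0597)
o4: d²=162 > ρ²=51 → inactive
F = F_att + ΣF_rep = (-0.4005,2.5597)
p' = p + 1/20·F = (3.9800,-0.8720)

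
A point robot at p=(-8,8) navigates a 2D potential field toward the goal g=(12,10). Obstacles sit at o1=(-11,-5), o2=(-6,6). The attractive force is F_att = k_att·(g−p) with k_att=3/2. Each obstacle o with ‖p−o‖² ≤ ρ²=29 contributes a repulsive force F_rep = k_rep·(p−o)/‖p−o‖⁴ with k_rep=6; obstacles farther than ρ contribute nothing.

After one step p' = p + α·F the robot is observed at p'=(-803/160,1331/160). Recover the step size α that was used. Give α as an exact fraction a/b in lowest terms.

F_att = 3/2·(g−p) = 3/2·(20,2) = (30.0000,3.0000)
o1: d²=178 > ρ²=29 → inactive
o2: d²=8 ≤ ρ²=29; F_rep = 6·(-2,2)/8² = (-0.1875,0.1875)
F = F_att + ΣF_rep = (29.8125,3.1875)
Δp = p'−p = (2.9813,0.3187); α = Δx/Fx = (477/160) / (477/16) = 1/10
check: Δy/Fy = (51/160) / (51/16) = 1/10 ✓

α = 1/10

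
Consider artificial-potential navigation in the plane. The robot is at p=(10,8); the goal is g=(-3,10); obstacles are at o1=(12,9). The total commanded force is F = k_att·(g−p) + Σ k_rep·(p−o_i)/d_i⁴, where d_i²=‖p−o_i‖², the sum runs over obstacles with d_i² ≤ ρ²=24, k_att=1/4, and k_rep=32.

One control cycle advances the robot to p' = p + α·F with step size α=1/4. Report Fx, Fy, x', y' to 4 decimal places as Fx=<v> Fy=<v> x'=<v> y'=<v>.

F_att = 1/4·(g−p) = 1/4·(-13,2) = (-3.2500,0.5000)
o1: d²=5 ≤ ρ²=24; F_rep = 32·(-2,-1)/5² = (-2.5600,-1.2800)
F = F_att + ΣF_rep = (-5.8100,-0.7800)
p' = p + 1/4·F = (8.5475,7.8050)

Fx=-5.8100 Fy=-0.7800 x'=8.5475 y'=7.8050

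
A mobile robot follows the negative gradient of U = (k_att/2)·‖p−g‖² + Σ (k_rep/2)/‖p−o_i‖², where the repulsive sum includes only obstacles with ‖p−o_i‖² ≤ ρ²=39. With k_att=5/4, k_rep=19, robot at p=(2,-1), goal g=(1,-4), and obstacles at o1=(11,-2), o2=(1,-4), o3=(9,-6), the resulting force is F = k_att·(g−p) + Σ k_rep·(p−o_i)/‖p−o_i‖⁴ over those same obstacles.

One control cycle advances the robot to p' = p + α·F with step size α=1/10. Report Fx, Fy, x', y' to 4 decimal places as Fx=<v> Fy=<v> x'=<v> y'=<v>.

Fx=-1.0600 Fy=-3.1800 x'=1.8940 y'=-1.3180

F_att = 5/4·(g−p) = 5/4·(-1,-3) = (-1.2500,-3.7500)
o1: d²=82 > ρ²=39 → inactive
o2: d²=10 ≤ ρ²=39; F_rep = 19·(1,3)/10² = (0.1900,0.5700)
o3: d²=74 > ρ²=39 → inactive
F = F_att + ΣF_rep = (-1.0600,-3.1800)
p' = p + 1/10·F = (1.8940,-1.3180)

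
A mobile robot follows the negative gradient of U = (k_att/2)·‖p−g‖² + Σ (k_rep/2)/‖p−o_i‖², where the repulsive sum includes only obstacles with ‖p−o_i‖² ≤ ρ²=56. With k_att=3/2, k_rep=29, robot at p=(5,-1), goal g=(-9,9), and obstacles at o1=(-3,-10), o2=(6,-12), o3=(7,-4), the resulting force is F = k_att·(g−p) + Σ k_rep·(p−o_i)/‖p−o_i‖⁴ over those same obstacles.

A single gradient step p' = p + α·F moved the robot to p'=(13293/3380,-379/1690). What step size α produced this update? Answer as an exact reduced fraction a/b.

F_att = 3/2·(g−p) = 3/2·(-14,10) = (-21.0000,15.0000)
o1: d²=145 > ρ²=56 → inactive
o2: d²=122 > ρ²=56 → inactive
o3: d²=13 ≤ ρ²=56; F_rep = 29·(-2,3)/13² = (-0.3432,0.5148)
F = F_att + ΣF_rep = (-21.3432,15.5148)
Δp = p'−p = (-1.0672,0.7757); α = Δx/Fx = (-3607/3380) / (-3607/169) = 1/20
check: Δy/Fy = (1311/1690) / (2622/169) = 1/20 ✓

α = 1/20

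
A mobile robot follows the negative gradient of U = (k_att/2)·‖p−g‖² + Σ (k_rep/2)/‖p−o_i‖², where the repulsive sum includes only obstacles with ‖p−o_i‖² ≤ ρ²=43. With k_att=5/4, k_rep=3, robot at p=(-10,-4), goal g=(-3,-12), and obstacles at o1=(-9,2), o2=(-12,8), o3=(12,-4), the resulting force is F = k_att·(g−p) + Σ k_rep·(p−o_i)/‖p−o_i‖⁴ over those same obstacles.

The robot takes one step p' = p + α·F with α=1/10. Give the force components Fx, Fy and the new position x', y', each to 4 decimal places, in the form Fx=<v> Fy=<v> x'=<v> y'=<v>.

Fx=8.7478 Fy=-10.0131 x'=-9.1252 y'=-5.0013

F_att = 5/4·(g−p) = 5/4·(7,-8) = (8.7500,-10.0000)
o1: d²=37 ≤ ρ²=43; F_rep = 3·(-1,-6)/37² = (-0.0022,-0.0131)
o2: d²=148 > ρ²=43 → inactive
o3: d²=484 > ρ²=43 → inactive
F = F_att + ΣF_rep = (8.7478,-10.0131)
p' = p + 1/10·F = (-9.1252,-5.0013)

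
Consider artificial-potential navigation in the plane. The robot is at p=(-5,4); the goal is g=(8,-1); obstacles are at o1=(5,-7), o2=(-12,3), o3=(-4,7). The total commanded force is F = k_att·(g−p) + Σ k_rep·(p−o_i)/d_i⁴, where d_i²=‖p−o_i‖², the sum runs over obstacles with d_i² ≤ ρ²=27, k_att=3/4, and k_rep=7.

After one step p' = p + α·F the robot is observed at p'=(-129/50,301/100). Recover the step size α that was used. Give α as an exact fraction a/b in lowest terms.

F_att = 3/4·(g−p) = 3/4·(13,-5) = (9.7500,-3.7500)
o1: d²=221 > ρ²=27 → inactive
o2: d²=50 > ρ²=27 → inactive
o3: d²=10 ≤ ρ²=27; F_rep = 7·(-1,-3)/10² = (-0.0700,-0.2100)
F = F_att + ΣF_rep = (9.6800,-3.9600)
Δp = p'−p = (2.4200,-0.9900); α = Δx/Fx = (121/50) / (242/25) = 1/4
check: Δy/Fy = (-99/100) / (-99/25) = 1/4 ✓

α = 1/4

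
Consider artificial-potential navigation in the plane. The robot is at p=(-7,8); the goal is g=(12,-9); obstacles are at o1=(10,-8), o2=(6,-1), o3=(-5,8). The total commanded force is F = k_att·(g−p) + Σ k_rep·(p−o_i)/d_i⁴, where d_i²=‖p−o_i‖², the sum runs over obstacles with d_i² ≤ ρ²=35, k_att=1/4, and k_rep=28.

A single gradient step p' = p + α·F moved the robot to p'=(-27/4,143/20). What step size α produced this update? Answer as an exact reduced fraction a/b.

F_att = 1/4·(g−p) = 1/4·(19,-17) = (4.7500,-4.2500)
o1: d²=545 > ρ²=35 → inactive
o2: d²=250 > ρ²=35 → inactive
o3: d²=4 ≤ ρ²=35; F_rep = 28·(-2,0)/4² = (-3.5000,0.0000)
F = F_att + ΣF_rep = (1.2500,-4.2500)
Δp = p'−p = (0.2500,-0.8500); α = Δx/Fx = (1/4) / (5/4) = 1/5
check: Δy/Fy = (-17/20) / (-17/4) = 1/5 ✓

α = 1/5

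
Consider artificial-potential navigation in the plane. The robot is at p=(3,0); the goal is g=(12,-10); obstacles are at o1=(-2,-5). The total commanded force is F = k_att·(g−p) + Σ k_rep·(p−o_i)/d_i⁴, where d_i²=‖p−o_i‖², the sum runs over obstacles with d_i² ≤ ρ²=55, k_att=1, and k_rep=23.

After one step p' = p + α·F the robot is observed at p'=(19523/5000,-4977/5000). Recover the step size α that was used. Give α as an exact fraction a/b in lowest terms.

α = 1/10

F_att = 1·(g−p) = 1·(9,-10) = (9.0000,-10.0000)
o1: d²=50 ≤ ρ²=55; F_rep = 23·(5,5)/50² = (0.0460,0.0460)
F = F_att + ΣF_rep = (9.0460,-9.9540)
Δp = p'−p = (0.9046,-0.9954); α = Δx/Fx = (4523/5000) / (4523/500) = 1/10
check: Δy/Fy = (-4977/5000) / (-4977/500) = 1/10 ✓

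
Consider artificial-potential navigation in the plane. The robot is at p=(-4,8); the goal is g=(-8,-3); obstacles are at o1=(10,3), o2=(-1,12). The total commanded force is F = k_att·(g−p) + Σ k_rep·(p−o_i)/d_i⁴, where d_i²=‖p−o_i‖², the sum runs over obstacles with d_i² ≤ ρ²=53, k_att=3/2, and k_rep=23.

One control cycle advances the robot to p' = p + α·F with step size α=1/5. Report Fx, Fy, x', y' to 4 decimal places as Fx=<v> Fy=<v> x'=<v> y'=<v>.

Fx=-6.1104 Fy=-16.6472 x'=-5.2221 y'=4.6706

F_att = 3/2·(g−p) = 3/2·(-4,-11) = (-6.0000,-16.5000)
o1: d²=221 > ρ²=53 → inactive
o2: d²=25 ≤ ρ²=53; F_rep = 23·(-3,-4)/25² = (-0.1104,-0.1472)
F = F_att + ΣF_rep = (-6.1104,-16.6472)
p' = p + 1/5·F = (-5.2221,4.6706)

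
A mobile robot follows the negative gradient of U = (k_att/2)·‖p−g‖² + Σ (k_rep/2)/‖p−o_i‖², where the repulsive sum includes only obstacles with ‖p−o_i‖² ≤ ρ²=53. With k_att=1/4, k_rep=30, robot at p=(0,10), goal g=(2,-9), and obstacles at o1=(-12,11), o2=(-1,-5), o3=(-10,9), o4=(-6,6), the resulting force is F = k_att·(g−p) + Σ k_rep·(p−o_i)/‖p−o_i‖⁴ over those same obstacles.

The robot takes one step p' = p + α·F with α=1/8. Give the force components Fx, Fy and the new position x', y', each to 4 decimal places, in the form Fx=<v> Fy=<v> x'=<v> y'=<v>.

Fx=0.5666 Fy=-4.7056 x'=0.0708 y'=9.4118

F_att = 1/4·(g−p) = 1/4·(2,-19) = (0.5000,-4.7500)
o1: d²=145 > ρ²=53 → inactive
o2: d²=226 > ρ²=53 → inactive
o3: d²=101 > ρ²=53 → inactive
o4: d²=52 ≤ ρ²=53; F_rep = 30·(6,4)/52² = (0.0666,0.0444)
F = F_att + ΣF_rep = (0.5666,-4.7056)
p' = p + 1/8·F = (0.0708,9.4118)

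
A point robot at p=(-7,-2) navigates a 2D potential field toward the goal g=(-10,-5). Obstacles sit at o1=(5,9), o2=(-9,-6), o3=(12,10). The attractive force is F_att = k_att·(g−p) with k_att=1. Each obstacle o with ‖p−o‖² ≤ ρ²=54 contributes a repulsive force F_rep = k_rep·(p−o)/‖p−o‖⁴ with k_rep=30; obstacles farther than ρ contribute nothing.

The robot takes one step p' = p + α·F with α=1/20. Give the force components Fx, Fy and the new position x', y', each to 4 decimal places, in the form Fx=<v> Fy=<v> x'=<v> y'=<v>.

F_att = 1·(g−p) = 1·(-3,-3) = (-3.0000,-3.0000)
o1: d²=265 > ρ²=54 → inactive
o2: d²=20 ≤ ρ²=54; F_rep = 30·(2,4)/20² = (0.1500,0.3000)
o3: d²=505 > ρ²=54 → inactive
F = F_att + ΣF_rep = (-2.8500,-2.7000)
p' = p + 1/20·F = (-7.1425,-2.1350)

Fx=-2.8500 Fy=-2.7000 x'=-7.1425 y'=-2.1350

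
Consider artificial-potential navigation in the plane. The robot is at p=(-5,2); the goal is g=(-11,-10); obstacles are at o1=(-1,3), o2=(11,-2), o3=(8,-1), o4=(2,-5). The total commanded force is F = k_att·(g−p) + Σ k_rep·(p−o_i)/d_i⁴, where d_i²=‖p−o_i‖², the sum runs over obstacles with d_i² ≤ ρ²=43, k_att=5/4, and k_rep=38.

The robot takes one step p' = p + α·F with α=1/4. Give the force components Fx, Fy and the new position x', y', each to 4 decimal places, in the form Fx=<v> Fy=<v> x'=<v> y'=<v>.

Fx=-8.0260 Fy=-15.1315 x'=-7.0065 y'=-1.7829

F_att = 5/4·(g−p) = 5/4·(-6,-12) = (-7.5000,-15.0000)
o1: d²=17 ≤ ρ²=43; F_rep = 38·(-4,-1)/17² = (-0.5260,-0.1315)
o2: d²=272 > ρ²=43 → inactive
o3: d²=178 > ρ²=43 → inactive
o4: d²=98 > ρ²=43 → inactive
F = F_att + ΣF_rep = (-8.0260,-15.1315)
p' = p + 1/4·F = (-7.0065,-1.7829)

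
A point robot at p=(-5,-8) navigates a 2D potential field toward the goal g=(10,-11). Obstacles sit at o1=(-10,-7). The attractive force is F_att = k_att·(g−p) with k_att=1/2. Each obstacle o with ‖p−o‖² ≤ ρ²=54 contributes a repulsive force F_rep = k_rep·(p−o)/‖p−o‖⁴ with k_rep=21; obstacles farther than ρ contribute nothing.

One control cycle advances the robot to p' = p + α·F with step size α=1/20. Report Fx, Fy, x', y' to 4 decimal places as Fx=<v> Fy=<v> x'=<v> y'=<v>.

F_att = 1/2·(g−p) = 1/2·(15,-3) = (7.5000,-1.5000)
o1: d²=26 ≤ ρ²=54; F_rep = 21·(5,-1)/26² = (0.1553,-0.0311)
F = F_att + ΣF_rep = (7.6553,-1.5311)
p' = p + 1/20·F = (-4.6172,-8.0766)

Fx=7.6553 Fy=-1.5311 x'=-4.6172 y'=-8.0766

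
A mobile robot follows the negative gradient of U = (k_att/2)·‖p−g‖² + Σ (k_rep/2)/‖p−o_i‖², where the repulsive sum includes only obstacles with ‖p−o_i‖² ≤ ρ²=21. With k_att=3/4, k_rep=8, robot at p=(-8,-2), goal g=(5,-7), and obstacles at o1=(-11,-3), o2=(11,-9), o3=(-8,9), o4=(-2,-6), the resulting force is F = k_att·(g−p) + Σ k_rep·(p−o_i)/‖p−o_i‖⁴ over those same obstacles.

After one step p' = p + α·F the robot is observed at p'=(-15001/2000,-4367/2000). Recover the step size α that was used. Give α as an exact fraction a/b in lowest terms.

F_att = 3/4·(g−p) = 3/4·(13,-5) = (9.7500,-3.7500)
o1: d²=10 ≤ ρ²=21; F_rep = 8·(3,1)/10² = (0.2400,0.0800)
o2: d²=410 > ρ²=21 → inactive
o3: d²=121 > ρ²=21 → inactive
o4: d²=52 > ρ²=21 → inactive
F = F_att + ΣF_rep = (9.9900,-3.6700)
Δp = p'−p = (0.4995,-0.1835); α = Δx/Fx = (999/2000) / (999/100) = 1/20
check: Δy/Fy = (-367/2000) / (-367/100) = 1/20 ✓

α = 1/20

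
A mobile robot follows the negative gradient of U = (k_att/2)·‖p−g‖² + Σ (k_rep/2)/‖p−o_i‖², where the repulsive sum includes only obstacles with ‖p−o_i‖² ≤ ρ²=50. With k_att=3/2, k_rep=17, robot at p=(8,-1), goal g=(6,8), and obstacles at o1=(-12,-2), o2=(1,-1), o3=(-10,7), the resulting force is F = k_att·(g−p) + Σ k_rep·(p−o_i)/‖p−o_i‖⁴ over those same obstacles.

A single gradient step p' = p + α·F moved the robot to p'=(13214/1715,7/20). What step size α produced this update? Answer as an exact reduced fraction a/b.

F_att = 3/2·(g−p) = 3/2·(-2,9) = (-3.0000,13.5000)
o1: d²=401 > ρ²=50 → inactive
o2: d²=49 ≤ ρ²=50; F_rep = 17·(7,0)/49² = (0.0496,0.0000)
o3: d²=388 > ρ²=50 → inactive
F = F_att + ΣF_rep = (-2.9504,13.5000)
Δp = p'−p = (-0.2950,1.3500); α = Δx/Fx = (-506/1715) / (-1012/343) = 1/10
check: Δy/Fy = (27/20) / (27/2) = 1/10 ✓

α = 1/10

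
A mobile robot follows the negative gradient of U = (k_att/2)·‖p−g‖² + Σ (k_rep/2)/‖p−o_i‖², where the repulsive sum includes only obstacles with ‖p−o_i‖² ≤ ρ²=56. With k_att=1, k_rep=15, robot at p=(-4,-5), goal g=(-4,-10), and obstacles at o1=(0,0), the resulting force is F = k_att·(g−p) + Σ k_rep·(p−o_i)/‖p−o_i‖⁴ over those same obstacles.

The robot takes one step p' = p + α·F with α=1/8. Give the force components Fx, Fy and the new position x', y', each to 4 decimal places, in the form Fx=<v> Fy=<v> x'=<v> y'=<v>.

Fx=-0.0357 Fy=-5.0446 x'=-4.0045 y'=-5.6306

F_att = 1·(g−p) = 1·(0,-5) = (0.0000,-5.0000)
o1: d²=41 ≤ ρ²=56; F_rep = 15·(-4,-5)/41² = (-0.0357,-0.0446)
F = F_att + ΣF_rep = (-0.0357,-5.0446)
p' = p + 1/8·F = (-4.0045,-5.6306)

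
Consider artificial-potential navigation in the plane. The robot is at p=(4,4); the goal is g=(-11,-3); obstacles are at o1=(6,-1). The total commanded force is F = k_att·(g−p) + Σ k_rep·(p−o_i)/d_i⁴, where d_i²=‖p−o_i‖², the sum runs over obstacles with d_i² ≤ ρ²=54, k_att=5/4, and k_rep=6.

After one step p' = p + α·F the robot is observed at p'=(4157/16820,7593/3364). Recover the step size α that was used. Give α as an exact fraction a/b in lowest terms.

F_att = 5/4·(g−p) = 5/4·(-15,-7) = (-18.7500,-8.7500)
o1: d²=29 ≤ ρ²=54; F_rep = 6·(-2,5)/29² = (-0.0143,0.0357)
F = F_att + ΣF_rep = (-18.7643,-8.7143)
Δp = p'−p = (-3.7529,-1.7429); α = Δx/Fx = (-63123/16820) / (-63123/3364) = 1/5
check: Δy/Fy = (-5863/3364) / (-29315/3364) = 1/5 ✓

α = 1/5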